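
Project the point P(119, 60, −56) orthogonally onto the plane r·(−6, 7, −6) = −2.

n = (−6, 7, −6), |n|² = 121, and n·P − (-2) = 44.
t = 44/121 = 4/11, so the foot is P − t·n = (119, 60, −56) − (4/11)·(−6, 7, −6) = (1333/11, 632/11, −592/11).

(1333/11, 632/11, -592/11)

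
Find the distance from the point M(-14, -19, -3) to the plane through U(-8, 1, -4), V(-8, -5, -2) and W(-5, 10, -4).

1/√19

UV = (0, -6, 2) and UW = (3, 9, 0), so a normal is n = UV × UW = (-18, 6, 18).
Then n·(-14, -19, -3) - 78 = 6.
|n| = √(324 + 36 + 324) = 6√19, so the distance is |6|/(6√19) = 1/√19.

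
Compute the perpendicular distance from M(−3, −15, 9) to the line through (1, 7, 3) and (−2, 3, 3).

A direction vector is d = (−3, −4, 0).
AP = (−4, −22, 6), and AP × d = (24, −18, −50).
|AP × d|² = 3400 and |d|² = 25, so the distance is √(3400/25) = √136 = 2√34.

2√34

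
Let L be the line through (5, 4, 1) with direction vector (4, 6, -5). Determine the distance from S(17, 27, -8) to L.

√61

Direction vector d = (4, 6, -5).
AP = (12, 23, -9); AP·d = 231, |AP|² = 754, |d|² = 77.
distance² = |AP|² − (AP·d)²/|d|² = 754 − 53361/77 = 61, so the distance is √61.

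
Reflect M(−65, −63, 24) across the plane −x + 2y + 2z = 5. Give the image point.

(-69, -55, 32)

With n = (−1, 2, 2), the signed offset is (n·M − 5)/|n|² = -18/9 = -2.
M' = M − 2t·n = (−65, −63, 24) − (-4)·(−1, 2, 2) = (−69, −55, 32).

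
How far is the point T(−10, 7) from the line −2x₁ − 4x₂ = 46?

d = |(-2)·(-10) + (-4)·7 − 46| / √(4 + 16) = |-54|/(2√5) = 27√5/5.

27/√5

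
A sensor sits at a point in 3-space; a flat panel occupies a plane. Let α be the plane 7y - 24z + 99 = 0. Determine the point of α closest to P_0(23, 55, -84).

n = (0, 7, -24), |n|² = 625, and n·P_0 − (-99) = 2500.
t = 2500/625 = 4, so the foot is P_0 − t·n = (23, 55, -84) − 4·(0, 7, -24) = (23, 27, 12).

(23, 27, 12)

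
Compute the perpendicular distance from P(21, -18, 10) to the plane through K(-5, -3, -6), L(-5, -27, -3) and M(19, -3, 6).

1

KL = (0, -24, 3) and KM = (24, 0, 12), so a normal is n = KL × KM = (-288, 72, 576).
n = (-288, 72, 576); n·P − (-2232) = 648; |n| = 648; distance = 648/648 = 1.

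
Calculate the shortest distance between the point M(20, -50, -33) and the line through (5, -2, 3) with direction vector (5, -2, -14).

Direction vector d = (5, -2, -14).
AP = (15, -48, -36); AP·d = 675, |AP|² = 3825, |d|² = 225.
distance² = |AP|² − (AP·d)²/|d|² = 3825 − 455625/225 = 1800, so the distance is 30√2.

30√2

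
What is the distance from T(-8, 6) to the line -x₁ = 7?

d = |(-1)·(-8) + 0·6 − 7| / √(1 + 0) = |1|/1 = 1.

1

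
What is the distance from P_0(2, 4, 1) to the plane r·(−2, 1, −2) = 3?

5/3

n = (−2, 1, −2); n·P − 3 = -5; |n| = 3; distance = 5/3.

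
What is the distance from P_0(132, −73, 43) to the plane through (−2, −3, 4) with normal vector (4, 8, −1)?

The plane has equation n·(r − (−2, −3, 4)) = 0, i.e. n·r = -36.
Then n·(132, −73, 43) − (−36) = −63.
|n| = √(16 + 64 + 1) = 9, so the distance is |-63|/9 = 7.

7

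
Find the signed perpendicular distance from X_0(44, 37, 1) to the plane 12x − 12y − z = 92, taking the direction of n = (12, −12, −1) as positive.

n·X_0 − 92 = -9.
|n| = 17, so the signed distance is -9/17.

-9/17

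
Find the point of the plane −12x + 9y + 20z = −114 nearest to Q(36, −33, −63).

n = (−12, 9, 20), |n|² = 625, and n·Q − (-114) = -1875.
t = -1875/625 = -3, so the foot is Q − t·n = (36, −33, −63) − (-3)·(−12, 9, 20) = (0, −6, −3).

(0, -6, -3)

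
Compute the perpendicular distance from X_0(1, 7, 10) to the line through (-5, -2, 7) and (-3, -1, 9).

3√5

A direction vector is d = (2, 1, 2).
AP = (6, 9, 3), and AP × d = (15, -6, -12).
|AP × d|² = 405 and |d|² = 9, so the distance is √(405/9) = √45 = 3√5.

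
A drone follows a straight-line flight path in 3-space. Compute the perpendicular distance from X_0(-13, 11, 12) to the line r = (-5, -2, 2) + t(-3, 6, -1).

Direction vector d = (-3, 6, -1).
AP = (-8, 13, 10), and AP × d = (-73, -38, -9).
|AP × d|² = 6854 and |d|² = 46, so the distance is √(6854/46) = √149.

√149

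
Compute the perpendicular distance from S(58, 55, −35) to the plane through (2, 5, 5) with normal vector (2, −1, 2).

The plane has equation n·(r − (2, 5, 5)) = 0, i.e. n·r = 9.
Then n·(58, 55, −35) − 9 = −18.
|n| = √(4 + 1 + 4) = 3, so the distance is |-18|/3 = 6.

6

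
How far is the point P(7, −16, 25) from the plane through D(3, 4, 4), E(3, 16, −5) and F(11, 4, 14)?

2√2/5

DE = (0, 12, −9) and DF = (8, 0, 10), so a normal is n = DE × DF = (120, −72, −96).
Then n·(7, −16, 25) − (−312) = −96.
|n| = √(14400 + 5184 + 9216) = 120√2, so the distance is |-96|/(120√2) = 2√2/5.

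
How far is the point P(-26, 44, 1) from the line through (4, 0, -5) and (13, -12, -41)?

A direction vector is d = (9, -12, -36).
AP = (-30, 44, 6); AP·d = -1014, |AP|² = 2872, |d|² = 1521.
distance² = |AP|² − (AP·d)²/|d|² = 2872 − 1028196/1521 = 2196, so the distance is 6√61.

6√61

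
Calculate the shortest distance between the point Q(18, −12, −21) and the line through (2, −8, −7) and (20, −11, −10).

A direction vector is d = (18, −3, −3).
AP = (16, −4, −14); AP·d = 342, |AP|² = 468, |d|² = 342.
distance² = |AP|² − (AP·d)²/|d|² = 468 − 116964/342 = 126, so the distance is 3√14.

3√14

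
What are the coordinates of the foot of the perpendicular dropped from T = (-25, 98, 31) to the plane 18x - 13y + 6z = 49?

(29, 59, 49)

n = (18, -13, 6), |n|² = 529, and n·T − 49 = -1587.
t = -1587/529 = -3, so the foot is T − t·n = (-25, 98, 31) − (-3)·(18, -13, 6) = (29, 59, 49).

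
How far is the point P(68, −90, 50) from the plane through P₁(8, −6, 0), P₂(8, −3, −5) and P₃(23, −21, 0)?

P₁P₂ = (0, 3, −5) and P₁P₃ = (15, −15, 0), so a normal is n = P₁P₂ × P₁P₃ = (−75, −75, −45).
d = |(-75)·68 + (-75)·(-90) + (-45)·50 − (-150)| / √(5625 + 5625 + 2025) = |-450| / (15√59) = 30√59/59.

30√59/59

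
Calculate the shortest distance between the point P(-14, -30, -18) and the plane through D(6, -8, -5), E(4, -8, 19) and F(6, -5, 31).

DE = (-2, 0, 24) and DF = (0, 3, 36), so a normal is n = DE × DF = (-72, 72, -6).
Then n·(-14, -30, -18) - (-978) = -66.
|n| = √(5184 + 5184 + 36) = 102, so the distance is |-66|/102 = 11/17.

11/17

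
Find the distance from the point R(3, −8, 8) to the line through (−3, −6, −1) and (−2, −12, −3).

11

A direction vector is d = (1, −6, −2).
AP = (6, −2, 9); AP·d = 0, |AP|² = 121, |d|² = 41.
distance² = |AP|² − (AP·d)²/|d|² = 121 − 0/41 = 121, so the distance is 11.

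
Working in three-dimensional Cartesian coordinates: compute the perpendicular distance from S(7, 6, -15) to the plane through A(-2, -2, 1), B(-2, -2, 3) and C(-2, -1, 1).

9

AB = (0, 0, 2) and AC = (0, 1, 0), so a normal is n = AB × AC = (-2, 0, 0).
Then n·(7, 6, -15) - 4 = -18.
|n| = √(4 + 0 + 0) = 2, so the distance is |-18|/2 = 9.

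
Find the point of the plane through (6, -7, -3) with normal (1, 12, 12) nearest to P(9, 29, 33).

(6, -7, -3)

The perpendicular from P has direction n = (1, 12, 12): r = (9, 29, 33) + μ(1, 12, 12).
Substitute into the plane: n·(P + μn) = -114 gives 753 + 289μ = -114, so μ = -3.
Foot = (9, 29, 33) + (-3)·(1, 12, 12) = (6, -7, -3).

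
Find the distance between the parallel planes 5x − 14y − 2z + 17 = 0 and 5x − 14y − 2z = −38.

7/5

With common normal n = (5, −14, −2) (|n| = 15), the distance is |(-17) − (-38)|/|n| = 21/15 = 7/5.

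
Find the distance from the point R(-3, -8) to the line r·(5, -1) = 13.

The normal to the line is n = (5, -1) with |n| = √26.
|n·R − 13| = |-7 − 13| = 20, so the distance is 20/√26.

20/√26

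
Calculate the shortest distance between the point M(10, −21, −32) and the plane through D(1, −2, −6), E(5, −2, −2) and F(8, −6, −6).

DE = (4, 0, 4) and DF = (7, −4, 0), so a normal is n = DE × DF = (16, 28, −16).
n = (16, 28, −16); n·P − 56 = 28; |n| = 36; distance = 28/36 = 7/9.

7/9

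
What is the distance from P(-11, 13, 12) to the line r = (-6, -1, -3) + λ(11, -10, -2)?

Direction vector d = (11, -10, -2).
AP = (-5, 14, 15), and AP × d = (122, 155, -104).
|AP × d|² = 49725 and |d|² = 225, so the distance is √(49725/225) = √221.

√221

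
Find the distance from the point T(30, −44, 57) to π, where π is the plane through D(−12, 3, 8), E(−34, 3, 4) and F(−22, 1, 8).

1

DE = (−22, 0, −4) and DF = (−10, −2, 0), so a normal is n = DE × DF = (−8, 40, 44).
n = (−8, 40, 44); n·P − 568 = -60; |n| = 60; distance = 60/60 = 1.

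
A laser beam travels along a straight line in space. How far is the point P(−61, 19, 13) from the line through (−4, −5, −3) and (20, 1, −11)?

9√17

A direction vector is d = (24, 6, −8).
AP = (−57, 24, 16), and AP × d = (−288, −72, −918).
|AP × d|² = 930852 and |d|² = 676, so the distance is √(930852/676) = √1377 = 9√17.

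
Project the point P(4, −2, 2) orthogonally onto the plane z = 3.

n = (0, 0, 1), |n|² = 1, and n·P − 3 = -1.
t = -1/1 = -1, so the foot is P − t·n = (4, −2, 2) − (-1)·(0, 0, 1) = (4, −2, 3).

(4, -2, 3)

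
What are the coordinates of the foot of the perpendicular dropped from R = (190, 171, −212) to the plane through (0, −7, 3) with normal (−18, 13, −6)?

The perpendicular from R has direction n = (−18, 13, −6): r = (190, 171, −212) + λ(−18, 13, −6).
Substitute into the plane: n·(R + λn) = -109 gives 75 + 529λ = -109, so λ = -8/23.
Foot = (190, 171, −212) + (-8/23)·(−18, 13, −6) = (4514/23, 3829/23, −4828/23).

(4514/23, 3829/23, -4828/23)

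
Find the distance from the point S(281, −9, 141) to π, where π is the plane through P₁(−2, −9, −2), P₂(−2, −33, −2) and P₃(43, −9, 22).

7

P₁P₂ = (0, −24, 0) and P₁P₃ = (45, 0, 24), so a normal is n = P₁P₂ × P₁P₃ = (−576, 0, 1080).
Then n·(281, −9, 141) − (−1008) = −8568.
|n| = √(331776 + 0 + 1166400) = 1224, so the distance is |-8568|/1224 = 7.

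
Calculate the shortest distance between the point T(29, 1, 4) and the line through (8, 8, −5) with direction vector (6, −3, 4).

√22

Direction vector d = (6, −3, 4).
AP = (21, −7, 9), and AP × d = (−1, −30, −21).
|AP × d|² = 1342 and |d|² = 61, so the distance is √(1342/61) = √22.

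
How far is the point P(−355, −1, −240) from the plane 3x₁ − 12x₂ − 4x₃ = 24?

9

d = |3·(-355) + (-12)·(-1) + (-4)·(-240) − 24| / √(9 + 144 + 16) = |-117| / 13 = 9.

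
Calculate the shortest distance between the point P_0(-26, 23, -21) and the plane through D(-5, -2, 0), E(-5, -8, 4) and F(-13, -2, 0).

DE = (0, -6, 4) and DF = (-8, 0, 0), so a normal is n = DE × DF = (0, -32, -48).
n = (0, -32, -48); n·P − 64 = 208; |n| = 16√13; distance = 208/(16√13) = √13.

√13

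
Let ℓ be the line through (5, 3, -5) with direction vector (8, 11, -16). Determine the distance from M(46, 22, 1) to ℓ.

Direction vector d = (8, 11, -16).
AP = (41, 19, 6); AP·d = 441, |AP|² = 2078, |d|² = 441.
distance² = |AP|² − (AP·d)²/|d|² = 2078 − 194481/441 = 1637, so the distance is √1637.

√1637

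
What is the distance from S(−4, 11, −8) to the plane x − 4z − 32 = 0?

d = |1·(-4) + (-4)·(-8) − 32| / √(1 + 0 + 16) = |-4| / √17 = 4√17/17.

4/√17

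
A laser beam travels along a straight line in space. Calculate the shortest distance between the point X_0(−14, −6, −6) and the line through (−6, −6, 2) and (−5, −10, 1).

8√2

A direction vector is d = (1, −4, −1).
AP = (−8, 0, −8); AP·d = 0, |AP|² = 128, |d|² = 18.
distance² = |AP|² − (AP·d)²/|d|² = 128 − 0/18 = 128, so the distance is 8√2.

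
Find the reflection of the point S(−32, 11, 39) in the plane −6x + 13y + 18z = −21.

(-8, -41, -33)

n = (−6, 13, 18), |n|² = 529, n·S − (-21) = 1058, so t = 1058/529 = 2.
Foot F = S − 2·n = (−20, −15, 3); the reflection is 2F − S = (−8, −41, −33).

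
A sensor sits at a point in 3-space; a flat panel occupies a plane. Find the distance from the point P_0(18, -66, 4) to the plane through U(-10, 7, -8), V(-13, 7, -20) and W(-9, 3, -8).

UV = (-3, 0, -12) and UW = (1, -4, 0), so a normal is n = UV × UW = (-48, -12, 12).
d = |(-48)·18 + (-12)·(-66) + 12·4 − 300| / √(2304 + 144 + 144) = |-324| / (36√2) = 9√2/2.

9√2/2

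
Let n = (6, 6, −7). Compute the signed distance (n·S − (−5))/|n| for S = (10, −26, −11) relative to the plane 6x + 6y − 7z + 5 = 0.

-14/11

n·S − (-5) = -14.
|n| = 11, so the signed distance is -14/11.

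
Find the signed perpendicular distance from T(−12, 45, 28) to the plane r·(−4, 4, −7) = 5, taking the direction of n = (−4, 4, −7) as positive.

n·T − 5 = 27.
|n| = 9, so the signed distance is 27/9 = 3.

3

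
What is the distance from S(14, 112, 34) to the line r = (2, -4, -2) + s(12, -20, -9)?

12√34

Direction vector d = (12, -20, -9).
AP = (12, 116, 36), and AP × d = (-324, 540, -1632).
|AP × d|² = 3060000 and |d|² = 625, so the distance is √(3060000/625) = √4896 = 12√34.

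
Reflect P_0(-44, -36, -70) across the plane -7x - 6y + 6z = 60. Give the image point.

(-428/11, -348/11, -818/11)

With n = (-7, -6, 6), the signed offset is (n·P_0 − 60)/|n|² = 44/121 = 4/11.
P_0' = P_0 − 2t·n = (-44, -36, -70) − (8/11)·(-7, -6, 6) = (-428/11, -348/11, -818/11).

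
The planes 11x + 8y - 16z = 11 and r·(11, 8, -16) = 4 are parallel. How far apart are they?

1/3

With common normal n = (11, 8, -16) (|n| = 21), the distance is |11 − 4|/|n| = 7/21 = 1/3.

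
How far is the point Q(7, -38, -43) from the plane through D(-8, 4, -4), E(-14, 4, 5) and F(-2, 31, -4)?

15/11

DE = (-6, 0, 9) and DF = (6, 27, 0), so a normal is n = DE × DF = (-243, 54, -162).
Then n·(7, -38, -43) - 2808 = 405.
|n| = √(59049 + 2916 + 26244) = 297, so the distance is |405|/297 = 15/11.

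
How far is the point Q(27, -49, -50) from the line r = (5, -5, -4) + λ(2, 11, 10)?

Direction vector d = (2, 11, 10).
AP = (22, -44, -46), and AP × d = (66, -312, 330).
|AP × d|² = 210600 and |d|² = 225, so the distance is √(210600/225) = √936 = 6√26.

6√26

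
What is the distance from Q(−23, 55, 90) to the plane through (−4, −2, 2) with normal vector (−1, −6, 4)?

The plane has equation n·(r − (−4, −2, 2)) = 0, i.e. n·r = 24.
d = |(-1)·(-23) + (-6)·55 + 4·90 − 24| / √(1 + 36 + 16) = |29| / √53 = 29/√53.

29/√53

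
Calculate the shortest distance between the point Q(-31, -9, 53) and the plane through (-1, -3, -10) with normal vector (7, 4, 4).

The plane has equation n·(r − (-1, -3, -10)) = 0, i.e. n·r = -59.
Then n·(-31, -9, 53) - (-59) = 18.
|n| = √(49 + 16 + 16) = 9, so the distance is |18|/9 = 2.

2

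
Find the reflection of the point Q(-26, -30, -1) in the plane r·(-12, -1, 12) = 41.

With n = (-12, -1, 12), the signed offset is (n·Q − 41)/|n|² = 289/289 = 1.
Q' = Q − 2t·n = (-26, -30, -1) − 2·(-12, -1, 12) = (-2, -28, -25).

(-2, -28, -25)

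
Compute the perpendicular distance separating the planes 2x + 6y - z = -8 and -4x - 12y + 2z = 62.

Divide the second equation by -2 to match normals: 2x + 6y - z = -31.
Both planes have normal n = (2, 6, -1), |n| = √41. Any point on the first plane is at distance |(-31) − (-8)|/|n| = 23/√41 from the second.

23√41/41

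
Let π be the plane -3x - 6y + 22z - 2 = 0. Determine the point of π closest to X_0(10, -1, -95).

(-2, -25, -7)

n = (-3, -6, 22), |n|² = 529, and n·X_0 − 2 = -2116.
t = -2116/529 = -4, so the foot is X_0 − t·n = (10, -1, -95) − (-4)·(-3, -6, 22) = (-2, -25, -7).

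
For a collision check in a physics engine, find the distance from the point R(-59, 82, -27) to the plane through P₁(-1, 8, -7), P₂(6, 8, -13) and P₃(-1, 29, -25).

4

P₁P₂ = (7, 0, -6) and P₁P₃ = (0, 21, -18), so a normal is n = P₁P₂ × P₁P₃ = (126, 126, 147).
Then n·(-59, 82, -27) - (-147) = -924.
|n| = √(15876 + 15876 + 21609) = 231, so the distance is |-924|/231 = 4.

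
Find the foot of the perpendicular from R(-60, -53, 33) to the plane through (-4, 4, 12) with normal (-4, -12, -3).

n = (-4, -12, -3), |n|² = 169, and n·R − (-68) = 845.
t = 845/169 = 5, so the foot is R − t·n = (-60, -53, 33) − 5·(-4, -12, -3) = (-40, 7, 48).

(-40, 7, 48)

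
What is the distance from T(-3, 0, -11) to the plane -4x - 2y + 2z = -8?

n = (-4, -2, 2); n·P − (-8) = -2; |n| = 2√6; distance = 2/(2√6) = √6/6.

1/√6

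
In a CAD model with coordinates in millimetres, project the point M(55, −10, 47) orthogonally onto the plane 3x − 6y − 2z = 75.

(361/7, -22/7, 345/7)

n = (3, −6, −2), |n|² = 49, and n·M − 75 = 56.
t = 56/49 = 8/7, so the foot is M − t·n = (55, −10, 47) − (8/7)·(3, −6, −2) = (361/7, −22/7, 345/7).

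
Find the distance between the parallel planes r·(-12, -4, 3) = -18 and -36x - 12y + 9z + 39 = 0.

Divide the second equation by 3 to match normals: -12x - 4y + 3z = -13.
With common normal n = (-12, -4, 3) (|n| = 13), the distance is |(-18) − (-13)|/|n| = 5/13.

5/13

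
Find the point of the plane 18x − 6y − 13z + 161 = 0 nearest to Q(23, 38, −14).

(5, 44, -1)

n = (18, −6, −13), |n|² = 529, and n·Q − (-161) = 529.
t = 529/529 = 1, so the foot is Q − t·n = (23, 38, −14) − 1·(18, −6, −13) = (5, 44, −1).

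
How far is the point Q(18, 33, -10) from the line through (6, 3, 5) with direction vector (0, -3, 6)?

Direction vector d = (0, -3, 6).
AP = (12, 30, -15); AP·d = -180, |AP|² = 1269, |d|² = 45.
distance² = |AP|² − (AP·d)²/|d|² = 1269 − 32400/45 = 549, so the distance is 3√61.

3√61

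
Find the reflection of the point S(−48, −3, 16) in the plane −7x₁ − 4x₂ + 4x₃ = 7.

(22, 37, -24)

With n = (−7, −4, 4), the signed offset is (n·S − 7)/|n|² = 405/81 = 5.
S' = S − 2t·n = (−48, −3, 16) − 10·(−7, −4, 4) = (22, 37, −24).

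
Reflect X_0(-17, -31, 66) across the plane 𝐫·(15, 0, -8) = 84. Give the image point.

With n = (15, 0, -8), the signed offset is (n·X_0 − 84)/|n|² = -867/289 = -3.
X_0' = X_0 − 2t·n = (-17, -31, 66) − (-6)·(15, 0, -8) = (73, -31, 18).

(73, -31, 18)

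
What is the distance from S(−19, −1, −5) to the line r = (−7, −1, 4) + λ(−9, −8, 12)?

15

Direction vector d = (−9, −8, 12).
AP = (−12, 0, −9), and AP × d = (−72, 225, 96).
|AP × d|² = 65025 and |d|² = 289, so the distance is √(65025/289) = √225 = 15.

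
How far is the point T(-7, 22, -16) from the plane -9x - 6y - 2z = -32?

Normal vector n = (-9, -6, -2), and n·(-7, 22, -16) - (-32) = -5.
|n| = √(81 + 36 + 4) = 11, so the distance is |-5|/11 = 5/11.

5/11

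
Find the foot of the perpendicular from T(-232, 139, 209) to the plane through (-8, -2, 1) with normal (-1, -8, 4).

(-2096/9, 1187/9, 1913/9)

The perpendicular from T has direction n = (-1, -8, 4): r = (-232, 139, 209) + μ(-1, -8, 4).
Substitute into the plane: n·(T + μn) = 28 gives -44 + 81μ = 28, so μ = 8/9.
Foot = (-232, 139, 209) + (8/9)·(-1, -8, 4) = (-2096/9, 1187/9, 1913/9).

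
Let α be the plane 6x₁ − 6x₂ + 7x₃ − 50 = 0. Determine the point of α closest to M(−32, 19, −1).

The perpendicular from M has direction n = (6, −6, 7): r = (−32, 19, −1) + μ(6, −6, 7).
Substitute into the plane: n·(M + μn) = 50 gives -313 + 121μ = 50, so μ = 3.
Foot = (−32, 19, −1) + 3·(6, −6, 7) = (−14, 1, 20).

(-14, 1, 20)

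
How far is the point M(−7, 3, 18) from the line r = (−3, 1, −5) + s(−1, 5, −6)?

Direction vector d = (−1, 5, −6).
AP = (−4, 2, 23), and AP × d = (−127, −47, −18).
|AP × d|² = 18662 and |d|² = 62, so the distance is √(18662/62) = √301.

√301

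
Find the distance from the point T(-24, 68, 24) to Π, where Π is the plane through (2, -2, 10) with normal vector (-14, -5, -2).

14/15

The plane has equation n·(r − (2, -2, 10)) = 0, i.e. n·r = -38.
Then n·(-24, 68, 24) - (-38) = -14.
|n| = √(196 + 25 + 4) = 15, so the distance is |-14|/15 = 14/15.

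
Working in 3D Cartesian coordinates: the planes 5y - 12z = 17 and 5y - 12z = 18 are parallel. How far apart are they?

1/13

With common normal n = (0, 5, -12) (|n| = 13), the distance is |17 − 18|/|n| = 1/13.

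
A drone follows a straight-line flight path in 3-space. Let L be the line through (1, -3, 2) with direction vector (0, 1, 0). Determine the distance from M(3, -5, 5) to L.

√13

Direction vector d = (0, 1, 0).
AP = (2, -2, 3), and AP × d = (-3, 0, 2).
|AP × d|² = 13 and |d|² = 1, so the distance is √13.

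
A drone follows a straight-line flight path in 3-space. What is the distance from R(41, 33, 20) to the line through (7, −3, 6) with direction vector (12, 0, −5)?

Direction vector d = (12, 0, −5).
AP = (34, 36, 14); AP·d = 338, |AP|² = 2648, |d|² = 169.
distance² = |AP|² − (AP·d)²/|d|² = 2648 − 114244/169 = 1972, so the distance is 2√493.

2√493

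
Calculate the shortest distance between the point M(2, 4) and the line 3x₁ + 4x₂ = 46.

The normal to the line is n = (3, 4) with |n| = 5.
|n·M − 46| = |22 − 46| = 24, so the distance is 24/5.

24/5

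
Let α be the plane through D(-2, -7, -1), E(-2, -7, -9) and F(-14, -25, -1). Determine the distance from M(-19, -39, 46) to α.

√13

DE = (0, 0, -8) and DF = (-12, -18, 0), so a normal is n = DE × DF = (-144, 96, 0).
Then n·(-19, -39, 46) - (-384) = -624.
|n| = √(20736 + 9216 + 0) = 48√13, so the distance is |-624|/(48√13) = √13.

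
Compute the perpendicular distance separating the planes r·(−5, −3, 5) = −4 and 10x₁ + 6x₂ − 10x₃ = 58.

25√59/59

Divide the second equation by -2 to match normals: −5x₁ − 3x₂ + 5x₃ = -29.
Both planes have normal n = (−5, −3, 5), |n| = √59. Any point on the first plane is at distance |(-29) − (-4)|/|n| = 25/√59 = 25√59/59 from the second.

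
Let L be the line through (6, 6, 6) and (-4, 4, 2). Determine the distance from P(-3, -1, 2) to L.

√26

A direction vector is d = (-10, -2, -4).
AP = (-9, -7, -4); AP·d = 120, |AP|² = 146, |d|² = 120.
distance² = |AP|² − (AP·d)²/|d|² = 146 − 14400/120 = 26, so the distance is √26.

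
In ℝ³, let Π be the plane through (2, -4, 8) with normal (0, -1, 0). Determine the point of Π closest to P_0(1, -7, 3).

(1, -4, 3)

n = (0, -1, 0), |n|² = 1, and n·P_0 − 4 = 3.
t = 3/1 = 3, so the foot is P_0 − t·n = (1, -7, 3) − 3·(0, -1, 0) = (1, -4, 3).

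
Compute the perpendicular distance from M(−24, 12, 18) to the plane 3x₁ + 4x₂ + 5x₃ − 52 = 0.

7√2/5

Normal vector n = (3, 4, 5), and n·(−24, 12, 18) − 52 = 14.
|n| = √(9 + 16 + 25) = 5√2, so the distance is |14|/(5√2) = 7√2/5.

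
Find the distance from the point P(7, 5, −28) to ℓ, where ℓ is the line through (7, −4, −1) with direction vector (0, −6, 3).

Direction vector d = (0, −6, 3).
AP = (0, 9, −27), and AP × d = (−135, 0, 0).
|AP × d|² = 18225 and |d|² = 45, so the distance is √(18225/45) = √405 = 9√5.

9√5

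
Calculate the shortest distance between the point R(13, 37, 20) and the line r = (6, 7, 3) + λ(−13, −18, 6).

Direction vector d = (−13, −18, 6).
AP = (7, 30, 17), and AP × d = (486, −263, 264).
|AP × d|² = 375061 and |d|² = 529, so the distance is √(375061/529) = √709.

√709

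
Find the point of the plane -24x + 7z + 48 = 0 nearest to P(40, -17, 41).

n = (-24, 0, 7), |n|² = 625, and n·P − (-48) = -625.
t = -625/625 = -1, so the foot is P − t·n = (40, -17, 41) − (-1)·(-24, 0, 7) = (16, -17, 48).

(16, -17, 48)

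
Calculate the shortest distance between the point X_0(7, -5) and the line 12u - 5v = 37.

72/13

d = |12·7 + (-5)·(-5) − 37| / √(144 + 25) = |72|/13 = 72/13.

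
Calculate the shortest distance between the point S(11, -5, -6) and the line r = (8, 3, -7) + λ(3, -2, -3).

2√13

Direction vector d = (3, -2, -3).
AP = (3, -8, 1); AP·d = 22, |AP|² = 74, |d|² = 22.
distance² = |AP|² − (AP·d)²/|d|² = 74 − 484/22 = 52, so the distance is 2√13.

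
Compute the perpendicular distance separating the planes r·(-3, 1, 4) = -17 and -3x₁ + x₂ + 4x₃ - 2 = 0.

19√26/26

Both planes have normal n = (-3, 1, 4), |n| = √26. Any point on the first plane is at distance |2 − (-17)|/|n| = 19/√26 = 19√26/26 from the second.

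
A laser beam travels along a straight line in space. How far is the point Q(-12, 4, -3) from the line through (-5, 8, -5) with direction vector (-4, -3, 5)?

√19

Direction vector d = (-4, -3, 5).
AP = (-7, -4, 2); AP·d = 50, |AP|² = 69, |d|² = 50.
distance² = |AP|² − (AP·d)²/|d|² = 69 − 2500/50 = 19, so the distance is √19.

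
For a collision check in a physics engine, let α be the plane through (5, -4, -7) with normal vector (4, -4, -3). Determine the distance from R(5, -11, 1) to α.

The plane has equation n·(r − (5, -4, -7)) = 0, i.e. n·r = 57.
d = |4·5 + (-4)·(-11) + (-3)·1 − 57| / √(16 + 16 + 9) = |4| / √41 = 4/√41.

4√41/41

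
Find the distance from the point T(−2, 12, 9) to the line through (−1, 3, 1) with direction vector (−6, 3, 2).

Direction vector d = (−6, 3, 2).
AP = (−1, 9, 8); AP·d = 49, |AP|² = 146, |d|² = 49.
distance² = |AP|² − (AP·d)²/|d|² = 146 − 2401/49 = 97, so the distance is √97.

√97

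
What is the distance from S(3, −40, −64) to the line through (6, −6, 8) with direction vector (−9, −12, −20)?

2√181

Direction vector d = (−9, −12, −20).
AP = (−3, −34, −72), and AP × d = (−184, 588, −270).
|AP × d|² = 452500 and |d|² = 625, so the distance is √(452500/625) = √724 = 2√181.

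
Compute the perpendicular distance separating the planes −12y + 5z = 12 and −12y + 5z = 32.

Both planes have normal n = (0, −12, 5), |n| = 13. Any point on the first plane is at distance |32 − 12|/|n| = 20/13 from the second.

20/13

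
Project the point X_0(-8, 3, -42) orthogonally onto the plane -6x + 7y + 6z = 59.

(-20, 17, -30)

The perpendicular from X_0 has direction n = (-6, 7, 6): r = (-8, 3, -42) + λ(-6, 7, 6).
Substitute into the plane: n·(X_0 + λn) = 59 gives -183 + 121λ = 59, so λ = 2.
Foot = (-8, 3, -42) + 2·(-6, 7, 6) = (-20, 17, -30).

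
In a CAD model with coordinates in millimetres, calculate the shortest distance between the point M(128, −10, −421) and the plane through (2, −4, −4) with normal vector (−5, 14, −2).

The plane has equation n·(r − (2, −4, −4)) = 0, i.e. n·r = -58.
d = |(-5)·128 + 14·(-10) + (-2)·(-421) − (-58)| / √(25 + 196 + 4) = |120| / 15 = 8.

8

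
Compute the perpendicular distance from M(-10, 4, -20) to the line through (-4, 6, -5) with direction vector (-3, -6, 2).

Direction vector d = (-3, -6, 2).
AP = (-6, -2, -15), and AP × d = (-94, 57, 30).
|AP × d|² = 12985 and |d|² = 49, so the distance is √(12985/49) = √265.

√265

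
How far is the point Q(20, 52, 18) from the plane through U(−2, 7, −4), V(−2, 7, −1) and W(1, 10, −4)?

23√2/2

UV = (0, 0, 3) and UW = (3, 3, 0), so a normal is n = UV × UW = (−9, 9, 0).
Then n·(20, 52, 18) − 81 = 207.
|n| = √(81 + 81 + 0) = 9√2, so the distance is |207|/(9√2) = 23√2/2.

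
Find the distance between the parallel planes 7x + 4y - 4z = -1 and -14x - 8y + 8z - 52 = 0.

25/9

Divide the second equation by -2 to match normals: 7x + 4y - 4z = -26.
With common normal n = (7, 4, -4) (|n| = 9), the distance is |(-1) − (-26)|/|n| = 25/9.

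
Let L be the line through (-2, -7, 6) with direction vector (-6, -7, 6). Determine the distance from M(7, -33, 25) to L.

√634

Direction vector d = (-6, -7, 6).
AP = (9, -26, 19); AP·d = 242, |AP|² = 1118, |d|² = 121.
distance² = |AP|² − (AP·d)²/|d|² = 1118 − 58564/121 = 634, so the distance is √634.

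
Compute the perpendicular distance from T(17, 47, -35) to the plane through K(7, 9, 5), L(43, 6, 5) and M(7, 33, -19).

KL = (36, -3, 0) and KM = (0, 24, -24), so a normal is n = KL × KM = (72, 864, 864).
d = |72·17 + 864·47 + 864·(-35) − 12600| / √(5184 + 746496 + 746496) = |-1008| / 1224 = 14/17.

14/17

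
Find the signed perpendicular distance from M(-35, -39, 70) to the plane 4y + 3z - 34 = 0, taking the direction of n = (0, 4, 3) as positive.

4

n·M − 34 = 20.
|n| = 5, so the signed distance is 20/5 = 4.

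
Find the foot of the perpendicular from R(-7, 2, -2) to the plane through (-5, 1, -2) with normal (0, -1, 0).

n = (0, -1, 0), |n|² = 1, and n·R − (-1) = -1.
t = -1/1 = -1, so the foot is R − t·n = (-7, 2, -2) − (-1)·(0, -1, 0) = (-7, 1, -2).

(-7, 1, -2)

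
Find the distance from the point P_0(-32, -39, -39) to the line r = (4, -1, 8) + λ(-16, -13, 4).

Direction vector d = (-16, -13, 4).
AP = (-36, -38, -47); AP·d = 882, |AP|² = 4949, |d|² = 441.
distance² = |AP|² − (AP·d)²/|d|² = 4949 − 777924/441 = 3185, so the distance is 7√65.

7√65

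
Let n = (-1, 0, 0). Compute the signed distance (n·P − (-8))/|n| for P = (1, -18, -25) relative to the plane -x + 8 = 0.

7

n·P − (-8) = 7.
|n| = 1, so the signed distance is 7/1 = 7.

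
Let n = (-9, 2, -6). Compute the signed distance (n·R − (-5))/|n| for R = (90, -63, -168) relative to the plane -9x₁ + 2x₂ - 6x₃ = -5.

7

n·R − (-5) = 77.
|n| = 11, so the signed distance is 77/11 = 7.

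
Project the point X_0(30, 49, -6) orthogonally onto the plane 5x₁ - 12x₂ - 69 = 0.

n = (5, -12, 0), |n|² = 169, and n·X_0 − 69 = -507.
t = -507/169 = -3, so the foot is X_0 − t·n = (30, 49, -6) − (-3)·(5, -12, 0) = (45, 13, -6).

(45, 13, -6)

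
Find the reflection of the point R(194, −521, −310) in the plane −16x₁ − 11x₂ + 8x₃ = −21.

(4330/21, -10765/21, -6638/21)

n = (−16, −11, 8), |n|² = 441, n·R − (-21) = 168, so t = 168/441 = 8/21.
Foot F = R − (8/21)·n = (4202/21, −10853/21, −6574/21); the reflection is 2F − R = (4330/21, −10765/21, −6638/21).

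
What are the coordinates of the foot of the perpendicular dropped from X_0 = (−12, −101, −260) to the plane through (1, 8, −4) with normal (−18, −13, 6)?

n = (−18, −13, 6), |n|² = 529, and n·X_0 − (-146) = 115.
t = 115/529 = 5/23, so the foot is X_0 − t·n = (−12, −101, −260) − (5/23)·(−18, −13, 6) = (−186/23, −2258/23, −6010/23).

(-186/23, -2258/23, -6010/23)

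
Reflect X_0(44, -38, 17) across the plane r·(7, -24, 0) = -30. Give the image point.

(16, 58, 17)

With n = (7, -24, 0), the signed offset is (n·X_0 − (-30))/|n|² = 1250/625 = 2.
X_0' = X_0 − 2t·n = (44, -38, 17) − 4·(7, -24, 0) = (16, 58, 17).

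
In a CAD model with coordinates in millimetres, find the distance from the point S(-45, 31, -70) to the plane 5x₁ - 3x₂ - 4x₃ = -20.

9√2/5

d = |5·(-45) + (-3)·31 + (-4)·(-70) − (-20)| / √(25 + 9 + 16) = |-18| / (5√2) = 9√2/5.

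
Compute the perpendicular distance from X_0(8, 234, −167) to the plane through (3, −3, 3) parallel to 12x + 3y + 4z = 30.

7

Parallel planes share the normal n = (12, 3, 4); since (3, −3, 3) lies on the plane, its equation is 12x + 3y + 4z = 39.
Then n·(8, 234, −167) − 39 = 91.
|n| = √(144 + 9 + 16) = 13, so the distance is |91|/13 = 7.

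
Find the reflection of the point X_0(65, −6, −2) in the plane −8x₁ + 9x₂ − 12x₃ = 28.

n = (−8, 9, −12), |n|² = 289, n·X_0 − 28 = -578, so t = -578/289 = -2.
Foot F = X_0 − (-2)·n = (49, 12, −26); the reflection is 2F − X_0 = (33, 30, −50).

(33, 30, -50)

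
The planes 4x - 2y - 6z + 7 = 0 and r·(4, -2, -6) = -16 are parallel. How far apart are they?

With common normal n = (4, -2, -6) (|n| = 2√14), the distance is |(-7) − (-16)|/|n| = 9/(2√14) = 9√14/28.

9√14/28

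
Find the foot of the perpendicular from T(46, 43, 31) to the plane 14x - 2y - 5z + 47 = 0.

(18, 47, 41)

n = (14, -2, -5), |n|² = 225, and n·T − (-47) = 450.
t = 450/225 = 2, so the foot is T − t·n = (46, 43, 31) − 2·(14, -2, -5) = (18, 47, 41).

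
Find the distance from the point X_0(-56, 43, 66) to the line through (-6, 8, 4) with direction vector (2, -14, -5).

Direction vector d = (2, -14, -5).
AP = (-50, 35, 62), and AP × d = (693, -126, 630).
|AP × d|² = 893025 and |d|² = 225, so the distance is √(893025/225) = √3969 = 63.

63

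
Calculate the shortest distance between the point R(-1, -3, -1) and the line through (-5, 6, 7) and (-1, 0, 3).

2√2

A direction vector is d = (4, -6, -4).
AP = (4, -9, -8), and AP × d = (-12, -16, 12).
|AP × d|² = 544 and |d|² = 68, so the distance is √(544/68) = √8 = 2√2.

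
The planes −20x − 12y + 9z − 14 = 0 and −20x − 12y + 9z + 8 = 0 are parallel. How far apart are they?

22/25

Both planes have normal n = (−20, −12, 9), |n| = 25. Any point on the first plane is at distance |(-8) − 14|/|n| = 22/25 from the second.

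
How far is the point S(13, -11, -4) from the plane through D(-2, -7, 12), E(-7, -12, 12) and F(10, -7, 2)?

1/√86

DE = (-5, -5, 0) and DF = (12, 0, -10), so a normal is n = DE × DF = (50, -50, 60).
n = (50, -50, 60); n·P − 970 = -10; |n| = 10√86; distance = 10/(10√86) = √86/86.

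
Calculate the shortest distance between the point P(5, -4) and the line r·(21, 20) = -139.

d = |21·5 + 20·(-4) − (-139)| / √(441 + 400) = |164|/29 = 164/29.

164/29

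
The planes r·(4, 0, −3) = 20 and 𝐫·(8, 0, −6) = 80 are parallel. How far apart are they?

Divide the second equation by 2 to match normals: 4x₁ − 3x₃ = 40.
With common normal n = (4, 0, −3) (|n| = 5), the distance is |20 − 40|/|n| = 20/5 = 4.

4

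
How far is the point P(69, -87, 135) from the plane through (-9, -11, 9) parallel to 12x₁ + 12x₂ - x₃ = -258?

Parallel planes share the normal n = (12, 12, -1); since (-9, -11, 9) lies on the plane, its equation is 12x₁ + 12x₂ - x₃ = -249.
Then n·(69, -87, 135) - (-249) = -102.
|n| = √(144 + 144 + 1) = 17, so the distance is |-102|/17 = 6.

6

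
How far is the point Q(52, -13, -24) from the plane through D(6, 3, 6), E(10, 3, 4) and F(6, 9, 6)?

DE = (4, 0, -2) and DF = (0, 6, 0), so a normal is n = DE × DF = (12, 0, 24).
n = (12, 0, 24); n·P − 216 = -168; |n| = 12√5; distance = 168/(12√5) = 14/√5.

14√5/5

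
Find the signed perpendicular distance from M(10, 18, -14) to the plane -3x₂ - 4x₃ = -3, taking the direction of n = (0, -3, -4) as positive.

n·M − (-3) = 5.
|n| = 5, so the signed distance is 5/5 = 1.

1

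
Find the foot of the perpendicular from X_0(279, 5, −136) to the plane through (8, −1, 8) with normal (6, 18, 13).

(6453/23, 223/23, -3050/23)

The perpendicular from X_0 has direction n = (6, 18, 13): r = (279, 5, −136) + t(6, 18, 13).
Substitute into the plane: n·(X_0 + tn) = 134 gives -4 + 529t = 134, so t = 6/23.
Foot = (279, 5, −136) + (6/23)·(6, 18, 13) = (6453/23, 223/23, −3050/23).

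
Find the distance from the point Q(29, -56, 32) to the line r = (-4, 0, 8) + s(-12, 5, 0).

3√233

Direction vector d = (-12, 5, 0).
AP = (33, -56, 24); AP·d = -676, |AP|² = 4801, |d|² = 169.
distance² = |AP|² − (AP·d)²/|d|² = 4801 − 456976/169 = 2097, so the distance is 3√233.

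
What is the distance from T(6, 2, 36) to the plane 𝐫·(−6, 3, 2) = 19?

23/7

d = |(-6)·6 + 3·2 + 2·36 − 19| / √(36 + 9 + 4) = |23| / 7 = 23/7.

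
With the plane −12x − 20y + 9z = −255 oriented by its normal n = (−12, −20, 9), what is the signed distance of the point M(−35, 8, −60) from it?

-1

n·M − (-255) = -25.
|n| = 25, so the signed distance is -25/25 = -1.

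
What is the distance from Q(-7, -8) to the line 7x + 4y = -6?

15√65/13

The normal to the line is n = (7, 4) with |n| = √65.
|n·Q − (-6)| = |-81 − (-6)| = 75, so the distance is 75/√65.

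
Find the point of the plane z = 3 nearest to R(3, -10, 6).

(3, -10, 3)

The perpendicular from R has direction n = (0, 0, 1): r = (3, -10, 6) + t(0, 0, 1).
Substitute into the plane: n·(R + tn) = 3 gives 6 + 1t = 3, so t = -3.
Foot = (3, -10, 6) + (-3)·(0, 0, 1) = (3, -10, 3).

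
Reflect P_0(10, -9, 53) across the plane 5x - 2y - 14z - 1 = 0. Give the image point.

With n = (5, -2, -14), the signed offset is (n·P_0 − 1)/|n|² = -675/225 = -3.
P_0' = P_0 − 2t·n = (10, -9, 53) − (-6)·(5, -2, -14) = (40, -21, -31).

(40, -21, -31)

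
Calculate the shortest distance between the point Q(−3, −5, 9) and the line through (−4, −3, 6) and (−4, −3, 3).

√5

A direction vector is d = (0, 0, −3).
AP = (1, −2, 3), and AP × d = (6, 3, 0).
|AP × d|² = 45 and |d|² = 9, so the distance is √(45/9) = √5.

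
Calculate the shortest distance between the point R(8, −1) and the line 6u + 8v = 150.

11

The normal to the line is n = (6, 8) with |n| = 10.
|n·R − 150| = |40 − 150| = 110, so the distance is 110/10 = 11.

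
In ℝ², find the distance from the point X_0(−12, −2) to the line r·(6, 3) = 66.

d = |6·(-12) + 3·(-2) − 66| / √(36 + 9) = |-144|/(3√5) = 48/√5.

48√5/5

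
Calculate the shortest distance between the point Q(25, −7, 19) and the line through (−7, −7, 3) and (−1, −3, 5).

8√6

A direction vector is d = (6, 4, 2).
AP = (32, 0, 16); AP·d = 224, |AP|² = 1280, |d|² = 56.
distance² = |AP|² − (AP·d)²/|d|² = 1280 − 50176/56 = 384, so the distance is 8√6.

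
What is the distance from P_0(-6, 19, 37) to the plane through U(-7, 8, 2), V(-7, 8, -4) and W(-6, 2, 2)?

UV = (0, 0, -6) and UW = (1, -6, 0), so a normal is n = UV × UW = (-36, -6, 0).
Then n·(-6, 19, 37) - 204 = -102.
|n| = √(1296 + 36 + 0) = 6√37, so the distance is |-102|/(6√37) = 17√37/37.

17/√37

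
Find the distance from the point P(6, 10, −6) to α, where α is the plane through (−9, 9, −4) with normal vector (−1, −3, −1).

16/√11

The plane has equation n·(r − (−9, 9, −4)) = 0, i.e. n·r = -14.
Then n·(6, 10, −6) − (−14) = −16.
|n| = √(1 + 9 + 1) = √11, so the distance is |-16|/√11 = 16√11/11.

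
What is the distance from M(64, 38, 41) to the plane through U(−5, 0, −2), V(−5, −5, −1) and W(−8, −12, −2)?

UV = (0, −5, 1) and UW = (−3, −12, 0), so a normal is n = UV × UW = (12, −3, −15).
Then n·(64, 38, 41) − (−30) = 69.
|n| = √(144 + 9 + 225) = 3√42, so the distance is |69|/(3√42) = 23/√42.

23√42/42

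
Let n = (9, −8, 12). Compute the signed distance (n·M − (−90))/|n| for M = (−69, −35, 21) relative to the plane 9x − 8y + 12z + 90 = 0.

n·M − (-90) = 1.
|n| = 17, so the signed distance is 1/17.

1/17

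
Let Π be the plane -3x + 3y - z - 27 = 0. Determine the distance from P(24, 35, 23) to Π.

Normal vector n = (-3, 3, -1), and n·(24, 35, 23) - 27 = -17.
|n| = √(9 + 9 + 1) = √19, so the distance is |-17|/√19 = 17/√19.

17√19/19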